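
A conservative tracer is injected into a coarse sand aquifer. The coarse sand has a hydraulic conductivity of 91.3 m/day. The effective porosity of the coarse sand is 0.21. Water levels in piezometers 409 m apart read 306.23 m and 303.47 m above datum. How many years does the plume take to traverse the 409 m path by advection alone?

Hydraulic gradient i = (306.23 − 303.47) / 409 = 2.76 / 409 = 0.006748.
Darcy flux q = K · i = 91.30 × 0.006748 = 0.6161 m/day.
Seepage velocity v = q / n_e = 0.6161 / 0.21 = 2.934 m/day.
Travel time t = L / v = 409 / 2.934 = 139.4 days = 0.3817 years.

0.382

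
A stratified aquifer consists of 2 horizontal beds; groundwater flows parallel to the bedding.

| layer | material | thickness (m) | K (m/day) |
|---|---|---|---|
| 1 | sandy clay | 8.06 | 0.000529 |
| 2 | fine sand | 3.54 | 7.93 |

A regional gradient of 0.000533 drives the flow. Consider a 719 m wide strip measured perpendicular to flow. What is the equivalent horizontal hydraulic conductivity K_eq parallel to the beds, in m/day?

Flow is parallel to layering, so each bed carries its own Darcy discharge and the transmissivities add.
Σ(K_i·b_i) = 0.000529×8.06 + 7.93×3.54 = 28.08 m²/day.
Total thickness b = 11.60 m, so K_eq = Σ(K_i·b_i)/b = 2.420 m/day.

2.42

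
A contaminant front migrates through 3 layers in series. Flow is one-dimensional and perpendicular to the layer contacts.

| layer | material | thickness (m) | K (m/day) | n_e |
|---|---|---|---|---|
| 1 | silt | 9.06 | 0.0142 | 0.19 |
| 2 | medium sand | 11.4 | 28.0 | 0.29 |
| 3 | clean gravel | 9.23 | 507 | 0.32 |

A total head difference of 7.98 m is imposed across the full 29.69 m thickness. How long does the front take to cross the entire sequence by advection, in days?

With flow normal to the layers, continuity requires the same specific discharge q through every layer.
Σ(b_i/K_i) = 9.06/0.0142 + 11.4/28.0 + 9.23/507 = 638.5 d.
q = Δh / Σ(b_i/K_i) = 7.98 / 638.5 = 0.01250 m/day.
In each layer the seepage velocity is v_i = q/n_i, so the layer transit time is t_i = b_i·n_i / q:
  layer 1 (silt): t_1 = 9.06 × 0.19 / 0.01250 = 137.7 d
  layer 2 (medium sand): t_2 = 11.4 × 0.29 / 0.01250 = 264.5 d
  layer 3 (clean gravel): t_3 = 9.23 × 0.32 / 0.01250 = 236.3 d
Total t = Σ t_i = 638.5 days.

639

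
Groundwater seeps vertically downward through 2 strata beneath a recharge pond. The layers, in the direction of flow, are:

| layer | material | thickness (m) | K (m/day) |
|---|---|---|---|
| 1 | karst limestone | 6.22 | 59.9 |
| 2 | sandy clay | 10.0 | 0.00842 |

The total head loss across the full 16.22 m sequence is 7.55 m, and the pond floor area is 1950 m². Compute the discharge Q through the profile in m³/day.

12.4

Flow is perpendicular to layering, so the layers act in series and the equivalent K is the thickness-weighted harmonic mean.
Total thickness L = 6.22 + 10.0 = 16.22 m.
Σ(b_i/K_i) = 6.22/59.9 + 10.0/0.00842 = 1188 d.
K_eq = L / Σ(b_i/K_i) = 16.22 / 1188 = 0.01366 m/day.
Q = K_eq · A · (Δh/L) = 0.01366 × 1950 × (7.55/16.22) = 12.40 m³/day.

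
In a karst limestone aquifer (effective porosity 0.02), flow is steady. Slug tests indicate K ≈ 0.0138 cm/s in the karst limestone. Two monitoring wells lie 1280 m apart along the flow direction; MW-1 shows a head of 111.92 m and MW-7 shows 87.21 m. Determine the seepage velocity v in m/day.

Convert K: 0.0138 cm/s × 864 = 11.92 m/day.
Hydraulic gradient i = (111.92 − 87.21) / 1280 = 24.71 / 1280 = 0.01930.
Darcy flux q = K · i = 11.92 × 0.01930 = 0.2302 m/day.
Seepage velocity v = q / n_e = 0.2302 / 0.02 = 11.51 m/day.

11.5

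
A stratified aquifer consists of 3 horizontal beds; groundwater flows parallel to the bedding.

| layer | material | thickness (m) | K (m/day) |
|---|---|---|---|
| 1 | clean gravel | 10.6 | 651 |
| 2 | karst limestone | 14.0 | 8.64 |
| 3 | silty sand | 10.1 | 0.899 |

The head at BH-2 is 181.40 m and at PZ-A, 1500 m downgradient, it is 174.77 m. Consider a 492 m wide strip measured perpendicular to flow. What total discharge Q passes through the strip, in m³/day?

Flow is parallel to layering, so each bed carries its own Darcy discharge and the transmissivities add.
Σ(K_i·b_i) = 651×10.6 + 8.64×14.0 + 0.899×10.1 = 7031 m²/day.
Hydraulic gradient i = (181.40 − 174.77) / 1500 = 6.63 / 1500 = 0.004420.
Q = Σ(K_i·b_i) · W · i = 7031 × 492 × 0.004420 = 15289 m³/day.

15300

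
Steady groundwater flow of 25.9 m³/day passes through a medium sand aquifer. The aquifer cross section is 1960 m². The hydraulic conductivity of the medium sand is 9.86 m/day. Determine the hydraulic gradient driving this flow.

From Q = K·A·i, i = Q / (K·A) = 25.9 / (9.860 × 1960) = 0.001340.

0.00134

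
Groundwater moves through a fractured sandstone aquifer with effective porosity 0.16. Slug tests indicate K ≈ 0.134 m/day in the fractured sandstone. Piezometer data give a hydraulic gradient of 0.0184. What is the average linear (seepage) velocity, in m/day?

Hydraulic gradient i = 0.0184.
Darcy flux q = K · i = 0.1340 × 0.01840 = 0.002466 m/day.
Seepage velocity v = q / n_e = 0.002466 / 0.16 = 0.01541 m/day.

0.0154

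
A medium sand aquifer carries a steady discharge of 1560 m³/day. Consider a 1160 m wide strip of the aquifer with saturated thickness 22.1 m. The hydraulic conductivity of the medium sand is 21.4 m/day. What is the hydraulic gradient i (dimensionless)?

0.00284

Cross-sectional area A = 1160 × 22.1 = 25636 m².
From Q = K·A·i, i = Q / (K·A) = 1560 / (21.40 × 25636) = 0.002844.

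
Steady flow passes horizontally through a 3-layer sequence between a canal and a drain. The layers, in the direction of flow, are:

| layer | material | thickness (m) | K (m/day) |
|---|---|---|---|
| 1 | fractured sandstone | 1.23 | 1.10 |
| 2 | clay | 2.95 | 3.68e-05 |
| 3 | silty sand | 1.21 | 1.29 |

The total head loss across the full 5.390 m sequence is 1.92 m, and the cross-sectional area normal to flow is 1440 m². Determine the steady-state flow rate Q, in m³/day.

0.0345

Flow is perpendicular to layering, so the layers act in series and the equivalent K is the thickness-weighted harmonic mean.
Total thickness L = 1.23 + 2.95 + 1.21 = 5.390 m.
Σ(b_i/K_i) = 1.23/1.10 + 2.95/3.68e-05 + 1.21/1.29 = 80165 d.
K_eq = L / Σ(b_i/K_i) = 5.390 / 80165 = 6.724e-05 m/day.
Q = K_eq · A · (Δh/L) = 6.724e-05 × 1440 × (1.92/5.390) = 0.03449 m³/day.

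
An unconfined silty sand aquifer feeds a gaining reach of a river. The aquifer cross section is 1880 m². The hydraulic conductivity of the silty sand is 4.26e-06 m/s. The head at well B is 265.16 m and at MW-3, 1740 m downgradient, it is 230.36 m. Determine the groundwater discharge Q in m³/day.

Convert K: 4.26e-06 m/s × 86400 = 0.3681 m/day.
Hydraulic gradient i = (265.16 − 230.36) / 1740 = 34.8 / 1740 = 0.02000.
Darcy's law: Q = K · A · i = 0.3681 × 1880 × 0.02000 = 13.84 m³/day.

13.8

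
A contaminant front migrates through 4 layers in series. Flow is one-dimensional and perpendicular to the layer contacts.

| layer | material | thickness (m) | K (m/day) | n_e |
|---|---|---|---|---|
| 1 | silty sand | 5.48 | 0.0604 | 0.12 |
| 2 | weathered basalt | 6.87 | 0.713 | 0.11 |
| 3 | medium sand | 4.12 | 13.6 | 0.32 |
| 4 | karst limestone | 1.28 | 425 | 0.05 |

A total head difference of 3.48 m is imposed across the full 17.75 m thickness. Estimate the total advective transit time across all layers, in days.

With flow normal to the layers, continuity requires the same specific discharge q through every layer.
Σ(b_i/K_i) = 5.48/0.0604 + 6.87/0.713 + 4.12/13.6 + 1.28/425 = 100.7 d.
q = Δh / Σ(b_i/K_i) = 3.48 / 100.7 = 0.03457 m/day.
In each layer the seepage velocity is v_i = q/n_i, so the layer transit time is t_i = b_i·n_i / q:
  layer 1 (silty sand): t_1 = 5.48 × 0.12 / 0.03457 = 19.02 d
  layer 2 (weathered basalt): t_2 = 6.87 × 0.11 / 0.03457 = 21.86 d
  layer 3 (medium sand): t_3 = 4.12 × 0.32 / 0.03457 = 38.14 d
  layer 4 (karst limestone): t_4 = 1.28 × 0.05 / 0.03457 = 1.851 d
Total t = Σ t_i = 80.87 days.

80.9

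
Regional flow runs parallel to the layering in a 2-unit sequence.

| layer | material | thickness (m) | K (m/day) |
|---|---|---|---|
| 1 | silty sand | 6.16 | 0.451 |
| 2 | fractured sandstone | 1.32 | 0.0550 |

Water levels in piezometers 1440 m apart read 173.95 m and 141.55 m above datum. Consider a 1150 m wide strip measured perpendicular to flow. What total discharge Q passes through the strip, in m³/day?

73.8

Flow is parallel to layering, so each bed carries its own Darcy discharge and the transmissivities add.
Σ(K_i·b_i) = 0.451×6.16 + 0.0550×1.32 = 2.851 m²/day.
Hydraulic gradient i = (173.95 − 141.55) / 1440 = 32.4 / 1440 = 0.02250.
Q = Σ(K_i·b_i) · W · i = 2.851 × 1150 × 0.02250 = 73.76 m³/day.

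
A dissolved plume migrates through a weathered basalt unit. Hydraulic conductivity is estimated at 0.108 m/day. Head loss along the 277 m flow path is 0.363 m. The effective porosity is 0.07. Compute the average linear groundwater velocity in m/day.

Hydraulic gradient i = Δh / L = 0.363 / 277 = 0.001310.
Darcy flux q = K · i = 0.1080 × 0.001310 = 0.0001415 m/day.
Seepage velocity v = q / n_e = 0.0001415 / 0.07 = 0.002022 m/day.

0.00202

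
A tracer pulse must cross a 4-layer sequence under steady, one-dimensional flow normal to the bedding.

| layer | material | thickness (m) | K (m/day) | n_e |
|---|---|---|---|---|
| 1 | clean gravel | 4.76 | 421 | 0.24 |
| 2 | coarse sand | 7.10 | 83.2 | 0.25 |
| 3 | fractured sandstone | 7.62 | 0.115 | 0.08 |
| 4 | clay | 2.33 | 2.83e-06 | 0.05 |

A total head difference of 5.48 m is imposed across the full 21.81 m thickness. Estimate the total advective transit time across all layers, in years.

With flow normal to the layers, continuity requires the same specific discharge q through every layer.
Σ(b_i/K_i) = 4.76/421 + 7.10/83.2 + 7.62/0.115 + 2.33/2.83e-06 = 8.234e+05 d.
q = Δh / Σ(b_i/K_i) = 5.48 / 8.234e+05 = 6.655e-06 m/day.
In each layer the seepage velocity is v_i = q/n_i, so the layer transit time is t_i = b_i·n_i / q:
  layer 1 (clean gravel): t_1 = 4.76 × 0.24 / 6.655e-06 = 1.716e+05 d
  layer 2 (coarse sand): t_2 = 7.10 × 0.25 / 6.655e-06 = 2.667e+05 d
  layer 3 (fractured sandstone): t_3 = 7.62 × 0.08 / 6.655e-06 = 91594 d
  layer 4 (clay): t_4 = 2.33 × 0.05 / 6.655e-06 = 17505 d
Total t = Σ t_i = 5.474e+05 days = 1499 years.

1500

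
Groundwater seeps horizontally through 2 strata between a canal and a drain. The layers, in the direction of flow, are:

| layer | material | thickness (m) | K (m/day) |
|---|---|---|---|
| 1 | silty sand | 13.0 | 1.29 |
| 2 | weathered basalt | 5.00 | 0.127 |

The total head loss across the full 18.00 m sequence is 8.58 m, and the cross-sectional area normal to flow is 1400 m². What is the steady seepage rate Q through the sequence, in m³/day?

Flow is perpendicular to layering, so the layers act in series and the equivalent K is the thickness-weighted harmonic mean.
Total thickness L = 13.0 + 5.00 = 18.00 m.
Σ(b_i/K_i) = 13.0/1.29 + 5.00/0.127 = 49.45 d.
K_eq = L / Σ(b_i/K_i) = 18.00 / 49.45 = 0.3640 m/day.
Q = K_eq · A · (Δh/L) = 0.3640 × 1400 × (8.58/18.00) = 242.9 m³/day.

243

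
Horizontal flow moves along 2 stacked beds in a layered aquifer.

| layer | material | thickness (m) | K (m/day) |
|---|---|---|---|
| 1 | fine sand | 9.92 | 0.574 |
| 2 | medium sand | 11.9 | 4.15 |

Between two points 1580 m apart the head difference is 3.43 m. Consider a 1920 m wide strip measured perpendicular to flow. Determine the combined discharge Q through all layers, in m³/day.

Flow is parallel to layering, so each bed carries its own Darcy discharge and the transmissivities add.
Σ(K_i·b_i) = 0.574×9.92 + 4.15×11.9 = 55.08 m²/day.
Hydraulic gradient i = Δh / L = 3.43 / 1580 = 0.002171.
Q = Σ(K_i·b_i) · W · i = 55.08 × 1920 × 0.002171 = 229.6 m³/day.

230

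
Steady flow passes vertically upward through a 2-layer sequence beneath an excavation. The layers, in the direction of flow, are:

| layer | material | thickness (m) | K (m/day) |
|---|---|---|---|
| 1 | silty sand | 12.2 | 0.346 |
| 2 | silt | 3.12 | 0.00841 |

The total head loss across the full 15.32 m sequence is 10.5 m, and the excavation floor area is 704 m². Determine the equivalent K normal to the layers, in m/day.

0.0377

Flow is perpendicular to layering, so the layers act in series and the equivalent K is the thickness-weighted harmonic mean.
Total thickness L = 12.2 + 3.12 = 15.32 m.
Σ(b_i/K_i) = 12.2/0.346 + 3.12/0.00841 = 406.2 d.
K_eq = L / Σ(b_i/K_i) = 15.32 / 406.2 = 0.03771 m/day.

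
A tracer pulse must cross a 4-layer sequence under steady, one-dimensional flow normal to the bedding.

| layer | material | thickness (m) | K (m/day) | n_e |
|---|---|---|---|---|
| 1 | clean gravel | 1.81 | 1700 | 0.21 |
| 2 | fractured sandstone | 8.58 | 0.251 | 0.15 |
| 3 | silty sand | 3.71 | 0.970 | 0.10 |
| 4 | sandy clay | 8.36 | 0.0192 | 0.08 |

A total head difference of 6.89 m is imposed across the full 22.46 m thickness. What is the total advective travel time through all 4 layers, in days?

With flow normal to the layers, continuity requires the same specific discharge q through every layer.
Σ(b_i/K_i) = 1.81/1700 + 8.58/0.251 + 3.71/0.970 + 8.36/0.0192 = 473.4 d.
q = Δh / Σ(b_i/K_i) = 6.89 / 473.4 = 0.01455 m/day.
In each layer the seepage velocity is v_i = q/n_i, so the layer transit time is t_i = b_i·n_i / q:
  layer 1 (clean gravel): t_1 = 1.81 × 0.21 / 0.01455 = 26.12 d
  layer 2 (fractured sandstone): t_2 = 8.58 × 0.15 / 0.01455 = 88.43 d
  layer 3 (silty sand): t_3 = 3.71 × 0.10 / 0.01455 = 25.49 d
  layer 4 (sandy clay): t_4 = 8.36 × 0.08 / 0.01455 = 45.95 d
Total t = Σ t_i = 186.0 days.

186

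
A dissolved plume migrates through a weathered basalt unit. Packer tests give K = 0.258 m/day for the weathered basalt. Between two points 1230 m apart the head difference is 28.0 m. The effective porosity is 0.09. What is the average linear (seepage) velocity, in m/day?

Hydraulic gradient i = Δh / L = 28.0 / 1230 = 0.02276.
Darcy flux q = K · i = 0.2580 × 0.02276 = 0.005873 m/day.
Seepage velocity v = q / n_e = 0.005873 / 0.09 = 0.06526 m/day.

0.0653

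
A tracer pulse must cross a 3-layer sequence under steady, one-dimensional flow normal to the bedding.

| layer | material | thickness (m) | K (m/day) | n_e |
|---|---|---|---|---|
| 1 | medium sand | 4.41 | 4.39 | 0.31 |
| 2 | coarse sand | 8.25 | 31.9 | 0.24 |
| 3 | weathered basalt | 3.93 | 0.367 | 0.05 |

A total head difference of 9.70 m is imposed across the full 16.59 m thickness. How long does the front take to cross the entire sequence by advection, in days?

4.37

With flow normal to the layers, continuity requires the same specific discharge q through every layer.
Σ(b_i/K_i) = 4.41/4.39 + 8.25/31.9 + 3.93/0.367 = 11.97 d.
q = Δh / Σ(b_i/K_i) = 9.70 / 11.97 = 0.8102 m/day.
In each layer the seepage velocity is v_i = q/n_i, so the layer transit time is t_i = b_i·n_i / q:
  layer 1 (medium sand): t_1 = 4.41 × 0.31 / 0.8102 = 1.687 d
  layer 2 (coarse sand): t_2 = 8.25 × 0.24 / 0.8102 = 2.444 d
  layer 3 (weathered basalt): t_3 = 3.93 × 0.05 / 0.8102 = 0.2425 d
Total t = Σ t_i = 4.373 days.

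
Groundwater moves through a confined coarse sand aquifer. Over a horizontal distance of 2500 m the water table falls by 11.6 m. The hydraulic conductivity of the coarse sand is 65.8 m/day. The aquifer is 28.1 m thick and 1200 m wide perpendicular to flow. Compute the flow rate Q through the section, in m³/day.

10300

Cross-sectional area A = 1200 × 28.1 = 33720 m².
Hydraulic gradient i = Δh / L = 11.6 / 2500 = 0.004640.
Darcy's law: Q = K · A · i = 65.80 × 33720 × 0.004640 = 10295 m³/day.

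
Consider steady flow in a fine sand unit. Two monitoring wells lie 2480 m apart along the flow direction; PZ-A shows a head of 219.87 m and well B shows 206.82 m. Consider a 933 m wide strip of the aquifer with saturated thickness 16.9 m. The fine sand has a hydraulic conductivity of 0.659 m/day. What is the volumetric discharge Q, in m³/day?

54.7

Cross-sectional area A = 933 × 16.9 = 15768 m².
Hydraulic gradient i = (219.87 − 206.82) / 2480 = 13.05 / 2480 = 0.005262.
Darcy's law: Q = K · A · i = 0.6590 × 15768 × 0.005262 = 54.68 m³/day.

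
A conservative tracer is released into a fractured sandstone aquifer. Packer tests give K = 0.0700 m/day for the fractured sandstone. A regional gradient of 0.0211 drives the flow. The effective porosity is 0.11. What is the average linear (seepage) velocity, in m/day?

0.0134

Hydraulic gradient i = 0.0211.
Darcy flux q = K · i = 0.07000 × 0.02110 = 0.001477 m/day.
Seepage velocity v = q / n_e = 0.001477 / 0.11 = 0.01343 m/day.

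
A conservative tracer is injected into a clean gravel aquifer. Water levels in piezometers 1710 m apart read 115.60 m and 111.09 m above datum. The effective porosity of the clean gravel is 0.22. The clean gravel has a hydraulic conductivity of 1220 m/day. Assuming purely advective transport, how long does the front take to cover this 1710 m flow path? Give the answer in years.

0.320

Hydraulic gradient i = (115.60 − 111.09) / 1710 = 4.51 / 1710 = 0.002637.
Darcy flux q = K · i = 1220 × 0.002637 = 3.218 m/day.
Seepage velocity v = q / n_e = 3.218 / 0.22 = 14.63 m/day.
Travel time t = L / v = 1710 / 14.63 = 116.9 days = 0.3201 years.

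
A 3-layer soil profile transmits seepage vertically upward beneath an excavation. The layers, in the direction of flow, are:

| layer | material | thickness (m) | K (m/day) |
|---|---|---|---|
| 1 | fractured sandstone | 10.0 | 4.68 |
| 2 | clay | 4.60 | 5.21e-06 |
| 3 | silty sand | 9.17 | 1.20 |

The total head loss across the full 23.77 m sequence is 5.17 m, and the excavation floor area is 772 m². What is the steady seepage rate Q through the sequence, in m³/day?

Flow is perpendicular to layering, so the layers act in series and the equivalent K is the thickness-weighted harmonic mean.
Total thickness L = 10.0 + 4.60 + 9.17 = 23.77 m.
Σ(b_i/K_i) = 10.0/4.68 + 4.60/5.21e-06 + 9.17/1.20 = 8.829e+05 d.
K_eq = L / Σ(b_i/K_i) = 23.77 / 8.829e+05 = 2.692e-05 m/day.
Q = K_eq · A · (Δh/L) = 2.692e-05 × 772 × (5.17/23.77) = 0.004520 m³/day.

0.00452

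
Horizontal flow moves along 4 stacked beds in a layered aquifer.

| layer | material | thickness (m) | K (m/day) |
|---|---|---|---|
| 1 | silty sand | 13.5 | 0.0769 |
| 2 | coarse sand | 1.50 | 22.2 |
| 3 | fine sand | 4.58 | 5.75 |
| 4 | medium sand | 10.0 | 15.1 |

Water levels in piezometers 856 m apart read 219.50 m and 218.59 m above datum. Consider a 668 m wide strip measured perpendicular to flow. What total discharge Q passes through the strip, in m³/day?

Flow is parallel to layering, so each bed carries its own Darcy discharge and the transmissivities add.
Σ(K_i·b_i) = 0.0769×13.5 + 22.2×1.50 + 5.75×4.58 + 15.1×10.0 = 211.7 m²/day.
Hydraulic gradient i = (219.50 − 218.59) / 856 = 0.91 / 856 = 0.001063.
Q = Σ(K_i·b_i) · W · i = 211.7 × 668 × 0.001063 = 150.3 m³/day.

150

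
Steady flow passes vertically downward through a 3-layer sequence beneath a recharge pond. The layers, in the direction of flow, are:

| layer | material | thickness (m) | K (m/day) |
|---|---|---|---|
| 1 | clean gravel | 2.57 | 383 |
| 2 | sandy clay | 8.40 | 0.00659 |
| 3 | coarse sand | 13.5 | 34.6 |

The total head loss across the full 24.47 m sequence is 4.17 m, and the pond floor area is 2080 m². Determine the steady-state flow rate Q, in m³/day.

Flow is perpendicular to layering, so the layers act in series and the equivalent K is the thickness-weighted harmonic mean.
Total thickness L = 2.57 + 8.40 + 13.5 = 24.47 m.
Σ(b_i/K_i) = 2.57/383 + 8.40/0.00659 + 13.5/34.6 = 1275 d.
K_eq = L / Σ(b_i/K_i) = 24.47 / 1275 = 0.01919 m/day.
Q = K_eq · A · (Δh/L) = 0.01919 × 2080 × (4.17/24.47) = 6.803 m³/day.

6.80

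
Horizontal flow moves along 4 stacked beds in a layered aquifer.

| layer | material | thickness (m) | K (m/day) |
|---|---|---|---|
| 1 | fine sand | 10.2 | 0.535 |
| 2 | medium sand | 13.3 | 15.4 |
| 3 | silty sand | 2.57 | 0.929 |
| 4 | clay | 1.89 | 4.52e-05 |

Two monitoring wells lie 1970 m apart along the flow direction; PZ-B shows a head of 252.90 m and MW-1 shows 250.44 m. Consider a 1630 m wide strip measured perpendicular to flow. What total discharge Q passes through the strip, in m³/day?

433

Flow is parallel to layering, so each bed carries its own Darcy discharge and the transmissivities add.
Σ(K_i·b_i) = 0.535×10.2 + 15.4×13.3 + 0.929×2.57 + 4.52e-05×1.89 = 212.7 m²/day.
Hydraulic gradient i = (252.90 − 250.44) / 1970 = 2.46 / 1970 = 0.001249.
Q = Σ(K_i·b_i) · W · i = 212.7 × 1630 × 0.001249 = 432.9 m³/day.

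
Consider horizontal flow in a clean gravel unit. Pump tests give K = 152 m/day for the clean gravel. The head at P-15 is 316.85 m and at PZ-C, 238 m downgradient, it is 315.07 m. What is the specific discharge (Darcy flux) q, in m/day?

1.14

Hydraulic gradient i = (316.85 − 315.07) / 238 = 1.78 / 238 = 0.007479.
Specific discharge q = K · i = 152.0 × 0.007479 = 1.137 m/day.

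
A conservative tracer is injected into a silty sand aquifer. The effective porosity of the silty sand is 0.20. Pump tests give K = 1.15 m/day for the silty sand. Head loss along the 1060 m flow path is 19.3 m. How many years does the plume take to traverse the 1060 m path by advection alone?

Hydraulic gradient i = Δh / L = 19.3 / 1060 = 0.01821.
Darcy flux q = K · i = 1.150 × 0.01821 = 0.02094 m/day.
Seepage velocity v = q / n_e = 0.02094 / 0.20 = 0.1047 m/day.
Travel time t = L / v = 1060 / 0.1047 = 10125 days = 27.72 years.

27.7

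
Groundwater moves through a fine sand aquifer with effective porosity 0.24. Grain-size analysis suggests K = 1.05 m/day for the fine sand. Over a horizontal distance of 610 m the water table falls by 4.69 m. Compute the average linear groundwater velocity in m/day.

0.0336

Hydraulic gradient i = Δh / L = 4.69 / 610 = 0.007689.
Darcy flux q = K · i = 1.050 × 0.007689 = 0.008073 m/day.
Seepage velocity v = q / n_e = 0.008073 / 0.24 = 0.03364 m/day.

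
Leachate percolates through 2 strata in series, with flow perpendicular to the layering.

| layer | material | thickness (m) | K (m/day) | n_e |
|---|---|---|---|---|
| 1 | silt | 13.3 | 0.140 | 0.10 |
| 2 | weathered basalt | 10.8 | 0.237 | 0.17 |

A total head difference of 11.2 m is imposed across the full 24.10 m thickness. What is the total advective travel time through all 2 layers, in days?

With flow normal to the layers, continuity requires the same specific discharge q through every layer.
Σ(b_i/K_i) = 13.3/0.140 + 10.8/0.237 = 140.6 d.
q = Δh / Σ(b_i/K_i) = 11.2 / 140.6 = 0.07968 m/day.
In each layer the seepage velocity is v_i = q/n_i, so the layer transit time is t_i = b_i·n_i / q:
  layer 1 (silt): t_1 = 13.3 × 0.10 / 0.07968 = 16.69 d
  layer 2 (weathered basalt): t_2 = 10.8 × 0.17 / 0.07968 = 23.04 d
Total t = Σ t_i = 39.74 days.

39.7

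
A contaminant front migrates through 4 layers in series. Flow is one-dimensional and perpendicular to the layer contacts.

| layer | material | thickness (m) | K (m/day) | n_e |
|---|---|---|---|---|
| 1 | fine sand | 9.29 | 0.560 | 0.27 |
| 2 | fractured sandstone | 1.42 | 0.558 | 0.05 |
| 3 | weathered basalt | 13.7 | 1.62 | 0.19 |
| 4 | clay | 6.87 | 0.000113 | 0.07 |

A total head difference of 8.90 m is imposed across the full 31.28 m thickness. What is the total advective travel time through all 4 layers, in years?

With flow normal to the layers, continuity requires the same specific discharge q through every layer.
Σ(b_i/K_i) = 9.29/0.560 + 1.42/0.558 + 13.7/1.62 + 6.87/0.000113 = 60824 d.
q = Δh / Σ(b_i/K_i) = 8.90 / 60824 = 0.0001463 m/day.
In each layer the seepage velocity is v_i = q/n_i, so the layer transit time is t_i = b_i·n_i / q:
  layer 1 (fine sand): t_1 = 9.29 × 0.27 / 0.0001463 = 17142 d
  layer 2 (fractured sandstone): t_2 = 1.42 × 0.05 / 0.0001463 = 485.2 d
  layer 3 (weathered basalt): t_3 = 13.7 × 0.19 / 0.0001463 = 17789 d
  layer 4 (clay): t_4 = 6.87 × 0.07 / 0.0001463 = 3287 d
Total t = Σ t_i = 38703 days = 106.0 years.

106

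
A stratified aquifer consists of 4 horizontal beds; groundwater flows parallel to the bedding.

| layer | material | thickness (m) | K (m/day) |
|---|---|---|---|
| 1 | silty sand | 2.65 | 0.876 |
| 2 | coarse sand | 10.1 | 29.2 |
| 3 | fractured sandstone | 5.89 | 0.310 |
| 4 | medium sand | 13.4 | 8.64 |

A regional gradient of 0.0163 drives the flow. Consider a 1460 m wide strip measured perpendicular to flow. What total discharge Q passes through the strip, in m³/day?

9870

Flow is parallel to layering, so each bed carries its own Darcy discharge and the transmissivities add.
Σ(K_i·b_i) = 0.876×2.65 + 29.2×10.1 + 0.310×5.89 + 8.64×13.4 = 414.8 m²/day.
Hydraulic gradient i = 0.0163.
Q = Σ(K_i·b_i) · W · i = 414.8 × 1460 × 0.01630 = 9872 m³/day.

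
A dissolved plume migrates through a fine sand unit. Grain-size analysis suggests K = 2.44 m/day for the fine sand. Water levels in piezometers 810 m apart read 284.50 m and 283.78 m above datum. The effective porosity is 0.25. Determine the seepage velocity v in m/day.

0.00868

Hydraulic gradient i = (284.50 − 283.78) / 810 = 0.72 / 810 = 0.0008889.
Darcy flux q = K · i = 2.440 × 0.0008889 = 0.002169 m/day.
Seepage velocity v = q / n_e = 0.002169 / 0.25 = 0.008676 m/day.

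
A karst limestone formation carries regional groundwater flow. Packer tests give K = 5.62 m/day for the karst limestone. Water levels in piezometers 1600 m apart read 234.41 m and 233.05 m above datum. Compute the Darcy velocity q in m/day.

0.00478

Hydraulic gradient i = (234.41 − 233.05) / 1600 = 1.36 / 1600 = 0.0008500.
Specific discharge q = K · i = 5.620 × 0.0008500 = 0.004777 m/day.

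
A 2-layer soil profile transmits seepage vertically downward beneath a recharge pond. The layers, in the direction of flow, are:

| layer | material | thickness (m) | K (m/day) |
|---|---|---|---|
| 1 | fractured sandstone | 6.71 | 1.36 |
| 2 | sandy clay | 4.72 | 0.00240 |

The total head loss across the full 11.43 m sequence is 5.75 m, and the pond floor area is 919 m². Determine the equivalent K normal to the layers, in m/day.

0.00580

Flow is perpendicular to layering, so the layers act in series and the equivalent K is the thickness-weighted harmonic mean.
Total thickness L = 6.71 + 4.72 = 11.43 m.
Σ(b_i/K_i) = 6.71/1.36 + 4.72/0.00240 = 1972 d.
K_eq = L / Σ(b_i/K_i) = 11.43 / 1972 = 0.005797 m/day.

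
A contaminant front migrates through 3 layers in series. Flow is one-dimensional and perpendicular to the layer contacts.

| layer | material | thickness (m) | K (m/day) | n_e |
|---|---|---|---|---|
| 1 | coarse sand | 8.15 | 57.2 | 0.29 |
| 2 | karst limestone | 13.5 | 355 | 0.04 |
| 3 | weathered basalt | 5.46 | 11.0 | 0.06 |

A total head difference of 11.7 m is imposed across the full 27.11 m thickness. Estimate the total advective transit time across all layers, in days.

With flow normal to the layers, continuity requires the same specific discharge q through every layer.
Σ(b_i/K_i) = 8.15/57.2 + 13.5/355 + 5.46/11.0 = 0.6769 d.
q = Δh / Σ(b_i/K_i) = 11.7 / 0.6769 = 17.29 m/day.
In each layer the seepage velocity is v_i = q/n_i, so the layer transit time is t_i = b_i·n_i / q:
  layer 1 (coarse sand): t_1 = 8.15 × 0.29 / 17.29 = 0.1367 d
  layer 2 (karst limestone): t_2 = 13.5 × 0.04 / 17.29 = 0.03124 d
  layer 3 (weathered basalt): t_3 = 5.46 × 0.06 / 17.29 = 0.01895 d
Total t = Σ t_i = 0.1869 days.

0.187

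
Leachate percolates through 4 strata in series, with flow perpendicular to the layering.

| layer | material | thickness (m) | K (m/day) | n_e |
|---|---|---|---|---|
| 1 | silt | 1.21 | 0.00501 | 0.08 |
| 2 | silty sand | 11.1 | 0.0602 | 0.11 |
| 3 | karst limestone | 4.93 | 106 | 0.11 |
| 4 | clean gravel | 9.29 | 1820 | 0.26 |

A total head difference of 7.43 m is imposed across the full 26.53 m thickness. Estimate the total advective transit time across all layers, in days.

With flow normal to the layers, continuity requires the same specific discharge q through every layer.
Σ(b_i/K_i) = 1.21/0.00501 + 11.1/0.0602 + 4.93/106 + 9.29/1820 = 426.0 d.
q = Δh / Σ(b_i/K_i) = 7.43 / 426.0 = 0.01744 m/day.
In each layer the seepage velocity is v_i = q/n_i, so the layer transit time is t_i = b_i·n_i / q:
  layer 1 (silt): t_1 = 1.21 × 0.08 / 0.01744 = 5.549 d
  layer 2 (silty sand): t_2 = 11.1 × 0.11 / 0.01744 = 70.00 d
  layer 3 (karst limestone): t_3 = 4.93 × 0.11 / 0.01744 = 31.09 d
  layer 4 (clean gravel): t_4 = 9.29 × 0.26 / 0.01744 = 138.5 d
Total t = Σ t_i = 245.1 days.

245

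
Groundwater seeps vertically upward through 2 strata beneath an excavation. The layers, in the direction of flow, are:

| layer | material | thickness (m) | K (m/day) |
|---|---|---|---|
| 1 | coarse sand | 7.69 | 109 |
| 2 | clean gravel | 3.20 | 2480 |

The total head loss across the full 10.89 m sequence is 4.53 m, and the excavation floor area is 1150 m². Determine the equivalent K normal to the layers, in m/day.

152

Flow is perpendicular to layering, so the layers act in series and the equivalent K is the thickness-weighted harmonic mean.
Total thickness L = 7.69 + 3.20 = 10.89 m.
Σ(b_i/K_i) = 7.69/109 + 3.20/2480 = 0.07184 d.
K_eq = L / Σ(b_i/K_i) = 10.89 / 0.07184 = 151.6 m/day.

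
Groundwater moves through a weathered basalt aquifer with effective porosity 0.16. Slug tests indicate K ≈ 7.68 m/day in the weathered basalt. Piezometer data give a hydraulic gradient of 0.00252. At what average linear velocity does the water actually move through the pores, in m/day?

0.121

Hydraulic gradient i = 0.00252.
Darcy flux q = K · i = 7.680 × 0.002520 = 0.01935 m/day.
Seepage velocity v = q / n_e = 0.01935 / 0.16 = 0.1210 m/day.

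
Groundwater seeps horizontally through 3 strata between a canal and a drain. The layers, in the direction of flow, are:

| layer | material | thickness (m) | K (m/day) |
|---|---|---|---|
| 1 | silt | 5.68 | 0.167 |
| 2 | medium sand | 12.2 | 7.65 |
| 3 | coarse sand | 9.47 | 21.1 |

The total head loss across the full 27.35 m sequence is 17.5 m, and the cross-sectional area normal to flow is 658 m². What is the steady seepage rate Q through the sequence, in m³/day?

319

Flow is perpendicular to layering, so the layers act in series and the equivalent K is the thickness-weighted harmonic mean.
Total thickness L = 5.68 + 12.2 + 9.47 = 27.35 m.
Σ(b_i/K_i) = 5.68/0.167 + 12.2/7.65 + 9.47/21.1 = 36.06 d.
K_eq = L / Σ(b_i/K_i) = 27.35 / 36.06 = 0.7586 m/day.
Q = K_eq · A · (Δh/L) = 0.7586 × 658 × (17.5/27.35) = 319.4 m³/day.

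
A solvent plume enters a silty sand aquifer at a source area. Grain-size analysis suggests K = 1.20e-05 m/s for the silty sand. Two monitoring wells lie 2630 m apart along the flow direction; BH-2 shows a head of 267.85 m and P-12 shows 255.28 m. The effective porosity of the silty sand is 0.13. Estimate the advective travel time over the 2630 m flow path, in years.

189

Convert K: 1.20e-05 m/s × 86400 = 1.037 m/day.
Hydraulic gradient i = (267.85 − 255.28) / 2630 = 12.57 / 2630 = 0.004779.
Darcy flux q = K · i = 1.037 × 0.004779 = 0.004955 m/day.
Seepage velocity v = q / n_e = 0.004955 / 0.13 = 0.03812 m/day.
Travel time t = L / v = 2630 / 0.03812 = 68996 days = 188.9 years.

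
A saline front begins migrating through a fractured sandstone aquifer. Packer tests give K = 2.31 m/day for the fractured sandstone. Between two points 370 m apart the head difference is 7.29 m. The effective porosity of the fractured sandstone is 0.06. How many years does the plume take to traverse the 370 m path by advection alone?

Hydraulic gradient i = Δh / L = 7.29 / 370 = 0.01970.
Darcy flux q = K · i = 2.310 × 0.01970 = 0.04551 m/day.
Seepage velocity v = q / n_e = 0.04551 / 0.06 = 0.7586 m/day.
Travel time t = L / v = 370 / 0.7586 = 487.8 days = 1.335 years.

1.34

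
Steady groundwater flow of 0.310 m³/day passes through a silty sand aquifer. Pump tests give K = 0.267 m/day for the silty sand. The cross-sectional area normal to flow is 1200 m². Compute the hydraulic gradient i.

From Q = K·A·i, i = Q / (K·A) = 0.310 / (0.2670 × 1200) = 0.0009675.

0.000968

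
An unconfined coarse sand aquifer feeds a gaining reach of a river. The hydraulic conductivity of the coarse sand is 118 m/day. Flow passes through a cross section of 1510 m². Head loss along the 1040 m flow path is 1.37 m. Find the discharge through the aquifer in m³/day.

Hydraulic gradient i = Δh / L = 1.37 / 1040 = 0.001317.
Darcy's law: Q = K · A · i = 118.0 × 1510 × 0.001317 = 234.7 m³/day.

235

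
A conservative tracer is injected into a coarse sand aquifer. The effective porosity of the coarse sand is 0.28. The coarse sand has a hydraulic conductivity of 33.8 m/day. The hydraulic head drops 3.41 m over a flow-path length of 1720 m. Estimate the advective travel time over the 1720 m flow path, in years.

19.7

Hydraulic gradient i = Δh / L = 3.41 / 1720 = 0.001983.
Darcy flux q = K · i = 33.80 × 0.001983 = 0.06701 m/day.
Seepage velocity v = q / n_e = 0.06701 / 0.28 = 0.2393 m/day.
Travel time t = L / v = 1720 / 0.2393 = 7187 days = 19.68 years.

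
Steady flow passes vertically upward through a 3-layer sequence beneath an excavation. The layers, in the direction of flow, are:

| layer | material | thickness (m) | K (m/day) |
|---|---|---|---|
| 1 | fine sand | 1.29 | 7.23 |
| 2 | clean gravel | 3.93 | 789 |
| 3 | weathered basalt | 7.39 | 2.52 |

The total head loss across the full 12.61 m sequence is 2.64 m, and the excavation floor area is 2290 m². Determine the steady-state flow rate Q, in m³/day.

Flow is perpendicular to layering, so the layers act in series and the equivalent K is the thickness-weighted harmonic mean.
Total thickness L = 1.29 + 3.93 + 7.39 = 12.61 m.
Σ(b_i/K_i) = 1.29/7.23 + 3.93/789 + 7.39/2.52 = 3.116 d.
K_eq = L / Σ(b_i/K_i) = 12.61 / 3.116 = 4.047 m/day.
Q = K_eq · A · (Δh/L) = 4.047 × 2290 × (2.64/12.61) = 1940 m³/day.

1940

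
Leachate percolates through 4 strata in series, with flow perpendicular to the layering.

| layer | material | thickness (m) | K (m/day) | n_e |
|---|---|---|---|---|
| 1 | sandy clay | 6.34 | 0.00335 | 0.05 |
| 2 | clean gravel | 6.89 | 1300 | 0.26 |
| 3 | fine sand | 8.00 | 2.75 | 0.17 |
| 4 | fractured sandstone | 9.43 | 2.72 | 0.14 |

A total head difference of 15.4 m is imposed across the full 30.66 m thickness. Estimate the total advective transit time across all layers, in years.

1.62

With flow normal to the layers, continuity requires the same specific discharge q through every layer.
Σ(b_i/K_i) = 6.34/0.00335 + 6.89/1300 + 8.00/2.75 + 9.43/2.72 = 1899 d.
q = Δh / Σ(b_i/K_i) = 15.4 / 1899 = 0.008110 m/day.
In each layer the seepage velocity is v_i = q/n_i, so the layer transit time is t_i = b_i·n_i / q:
  layer 1 (sandy clay): t_1 = 6.34 × 0.05 / 0.008110 = 39.09 d
  layer 2 (clean gravel): t_2 = 6.89 × 0.26 / 0.008110 = 220.9 d
  layer 3 (fine sand): t_3 = 8.00 × 0.17 / 0.008110 = 167.7 d
  layer 4 (fractured sandstone): t_4 = 9.43 × 0.14 / 0.008110 = 162.8 d
Total t = Σ t_i = 590.5 days = 1.617 years.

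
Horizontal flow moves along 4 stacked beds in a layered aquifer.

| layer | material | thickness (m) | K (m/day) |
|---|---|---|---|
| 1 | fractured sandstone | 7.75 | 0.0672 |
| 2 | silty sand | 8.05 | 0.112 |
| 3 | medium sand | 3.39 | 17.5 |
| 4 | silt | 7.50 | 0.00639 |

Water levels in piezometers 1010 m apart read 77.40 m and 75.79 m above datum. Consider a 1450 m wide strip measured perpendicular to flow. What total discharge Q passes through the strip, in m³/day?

141

Flow is parallel to layering, so each bed carries its own Darcy discharge and the transmissivities add.
Σ(K_i·b_i) = 0.0672×7.75 + 0.112×8.05 + 17.5×3.39 + 0.00639×7.50 = 60.80 m²/day.
Hydraulic gradient i = (77.40 − 75.79) / 1010 = 1.61 / 1010 = 0.001594.
Q = Σ(K_i·b_i) · W · i = 60.80 × 1450 × 0.001594 = 140.5 m³/day.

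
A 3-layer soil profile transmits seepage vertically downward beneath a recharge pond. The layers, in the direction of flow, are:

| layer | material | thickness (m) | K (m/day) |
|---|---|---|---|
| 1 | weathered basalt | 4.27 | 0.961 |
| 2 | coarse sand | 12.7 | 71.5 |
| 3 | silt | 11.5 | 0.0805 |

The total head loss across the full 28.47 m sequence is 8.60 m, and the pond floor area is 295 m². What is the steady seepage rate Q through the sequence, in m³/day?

Flow is perpendicular to layering, so the layers act in series and the equivalent K is the thickness-weighted harmonic mean.
Total thickness L = 4.27 + 12.7 + 11.5 = 28.47 m.
Σ(b_i/K_i) = 4.27/0.961 + 12.7/71.5 + 11.5/0.0805 = 147.5 d.
K_eq = L / Σ(b_i/K_i) = 28.47 / 147.5 = 0.1930 m/day.
Q = K_eq · A · (Δh/L) = 0.1930 × 295 × (8.60/28.47) = 17.20 m³/day.

17.2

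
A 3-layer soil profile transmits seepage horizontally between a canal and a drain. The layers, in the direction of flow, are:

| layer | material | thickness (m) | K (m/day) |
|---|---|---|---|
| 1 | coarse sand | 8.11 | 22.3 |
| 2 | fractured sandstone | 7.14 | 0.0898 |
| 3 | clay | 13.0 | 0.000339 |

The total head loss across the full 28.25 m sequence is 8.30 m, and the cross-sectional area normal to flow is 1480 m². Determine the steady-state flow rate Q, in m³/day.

Flow is perpendicular to layering, so the layers act in series and the equivalent K is the thickness-weighted harmonic mean.
Total thickness L = 8.11 + 7.14 + 13.0 = 28.25 m.
Σ(b_i/K_i) = 8.11/22.3 + 7.14/0.0898 + 13.0/0.000339 = 38428 d.
K_eq = L / Σ(b_i/K_i) = 28.25 / 38428 = 0.0007351 m/day.
Q = K_eq · A · (Δh/L) = 0.0007351 × 1480 × (8.30/28.25) = 0.3197 m³/day.

0.320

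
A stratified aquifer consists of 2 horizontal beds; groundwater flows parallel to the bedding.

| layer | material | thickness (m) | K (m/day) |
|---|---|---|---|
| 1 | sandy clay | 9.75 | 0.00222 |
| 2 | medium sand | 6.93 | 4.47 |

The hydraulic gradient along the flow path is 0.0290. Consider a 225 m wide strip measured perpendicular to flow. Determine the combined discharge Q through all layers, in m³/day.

202

Flow is parallel to layering, so each bed carries its own Darcy discharge and the transmissivities add.
Σ(K_i·b_i) = 0.00222×9.75 + 4.47×6.93 = 31.00 m²/day.
Hydraulic gradient i = 0.0290.
Q = Σ(K_i·b_i) · W · i = 31.00 × 225 × 0.02900 = 202.3 m³/day.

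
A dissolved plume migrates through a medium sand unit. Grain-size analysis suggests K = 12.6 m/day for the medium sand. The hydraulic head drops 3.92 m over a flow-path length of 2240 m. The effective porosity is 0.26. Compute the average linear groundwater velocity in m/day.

Hydraulic gradient i = Δh / L = 3.92 / 2240 = 0.001750.
Darcy flux q = K · i = 12.60 × 0.001750 = 0.02205 m/day.
Seepage velocity v = q / n_e = 0.02205 / 0.26 = 0.08481 m/day.

0.0848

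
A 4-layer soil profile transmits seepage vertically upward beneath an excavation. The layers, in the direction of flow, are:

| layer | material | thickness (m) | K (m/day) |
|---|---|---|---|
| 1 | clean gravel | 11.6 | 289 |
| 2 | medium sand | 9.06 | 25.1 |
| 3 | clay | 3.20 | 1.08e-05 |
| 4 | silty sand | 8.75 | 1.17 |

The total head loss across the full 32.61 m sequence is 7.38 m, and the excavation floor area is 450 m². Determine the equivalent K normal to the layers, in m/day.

Flow is perpendicular to layering, so the layers act in series and the equivalent K is the thickness-weighted harmonic mean.
Total thickness L = 11.6 + 9.06 + 3.20 + 8.75 = 32.61 m.
Σ(b_i/K_i) = 11.6/289 + 9.06/25.1 + 3.20/1.08e-05 + 8.75/1.17 = 2.963e+05 d.
K_eq = L / Σ(b_i/K_i) = 32.61 / 2.963e+05 = 0.0001101 m/day.

0.000110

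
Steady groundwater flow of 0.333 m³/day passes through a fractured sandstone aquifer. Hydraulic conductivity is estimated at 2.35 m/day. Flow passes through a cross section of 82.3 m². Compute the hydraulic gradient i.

From Q = K·A·i, i = Q / (K·A) = 0.333 / (2.350 × 82.30) = 0.001722.

0.00172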